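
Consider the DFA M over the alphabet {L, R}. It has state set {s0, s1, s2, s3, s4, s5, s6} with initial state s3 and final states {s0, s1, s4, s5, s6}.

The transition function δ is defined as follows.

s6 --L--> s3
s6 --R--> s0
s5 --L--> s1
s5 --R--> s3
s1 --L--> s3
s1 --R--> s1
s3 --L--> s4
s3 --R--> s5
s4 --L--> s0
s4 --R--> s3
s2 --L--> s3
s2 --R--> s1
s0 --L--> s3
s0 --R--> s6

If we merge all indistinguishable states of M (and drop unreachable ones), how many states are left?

3

States {s2} cannot be reached from the start state, so discard them.
Initial partition by acceptance: {s0,s1,s4,s5,s6} | {s3}.
Split {s0,s1,s4,s5,s6} by δ(·,L) → {s0,s1,s6} and {s4,s5}.
Stable partition: {s0,s1,s6} | {s3} | {s4,s5} — 3 equivalence classes.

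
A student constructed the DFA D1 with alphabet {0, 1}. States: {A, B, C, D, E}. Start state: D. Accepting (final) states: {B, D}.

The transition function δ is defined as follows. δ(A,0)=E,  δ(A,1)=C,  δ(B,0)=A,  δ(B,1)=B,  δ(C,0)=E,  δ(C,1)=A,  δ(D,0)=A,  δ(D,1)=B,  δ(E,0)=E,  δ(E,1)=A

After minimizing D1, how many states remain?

2

Every state is reachable, so we keep all 5.
P0 = {B,D} | {A,C,E}.
Stable partition: {B,D} | {A,C,E} — 2 equivalence classes.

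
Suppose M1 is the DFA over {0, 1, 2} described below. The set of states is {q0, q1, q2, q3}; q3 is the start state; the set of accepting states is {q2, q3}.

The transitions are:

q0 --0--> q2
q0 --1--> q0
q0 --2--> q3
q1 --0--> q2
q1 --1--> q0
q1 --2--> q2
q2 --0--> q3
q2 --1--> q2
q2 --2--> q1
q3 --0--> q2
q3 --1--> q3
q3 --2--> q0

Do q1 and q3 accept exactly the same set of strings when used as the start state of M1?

No

Initial partition by acceptance: {q2,q3} | {q0,q1}.
The partition is now stable with 2 blocks: {q2,q3} | {q0,q1}.
q1 and q3 end up in different blocks, so they are distinguishable. For instance, the string 'ε' is accepted from only q3.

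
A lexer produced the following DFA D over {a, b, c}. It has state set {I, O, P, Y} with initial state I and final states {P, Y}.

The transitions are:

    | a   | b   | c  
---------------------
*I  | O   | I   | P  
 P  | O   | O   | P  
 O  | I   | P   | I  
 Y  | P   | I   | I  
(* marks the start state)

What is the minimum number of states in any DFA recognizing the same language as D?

3

First remove the unreachable states {Y}; 3 states remain.
Initial partition by acceptance: {P} | {I,O}.
Split {I,O} by δ(·,b) → {O} and {I}.
The partition is now stable with 3 blocks: {P} | {O} | {I}.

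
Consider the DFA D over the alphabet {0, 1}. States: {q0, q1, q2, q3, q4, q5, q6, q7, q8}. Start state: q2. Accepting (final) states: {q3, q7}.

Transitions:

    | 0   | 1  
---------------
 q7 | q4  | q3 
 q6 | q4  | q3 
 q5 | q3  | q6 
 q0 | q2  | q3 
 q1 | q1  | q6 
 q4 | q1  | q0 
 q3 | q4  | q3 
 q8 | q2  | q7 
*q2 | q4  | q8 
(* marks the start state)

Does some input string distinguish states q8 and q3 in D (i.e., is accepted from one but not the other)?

Yes

States {q5} cannot be reached from the start state, so discard them.
P0 = {q3,q7} | {q0,q1,q2,q4,q6,q8}.
On input 1, block {q0,q1,q2,q4,q6,q8} splits into {q0,q6,q8} and {q1,q2,q4}.
No further refinement is possible. Final partition (3 blocks): {q3,q7} | {q0,q6,q8} | {q1,q2,q4}.
q8 and q3 end up in different blocks, so they are distinguishable. For instance, the string 'ε' is accepted from only q3.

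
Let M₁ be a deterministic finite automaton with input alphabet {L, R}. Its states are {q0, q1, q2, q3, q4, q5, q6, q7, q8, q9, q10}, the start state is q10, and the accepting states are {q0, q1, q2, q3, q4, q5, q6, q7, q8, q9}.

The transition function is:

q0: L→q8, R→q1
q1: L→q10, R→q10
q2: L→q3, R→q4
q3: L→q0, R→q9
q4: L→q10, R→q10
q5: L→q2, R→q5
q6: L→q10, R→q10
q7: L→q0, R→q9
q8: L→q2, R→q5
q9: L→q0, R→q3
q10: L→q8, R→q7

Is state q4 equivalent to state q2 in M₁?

First remove the unreachable states {q6}; 10 states remain.
Start with accepting vs non-accepting: {q0,q1,q2,q3,q4,q5,q7,q8,q9} | {q10}.
Split {q0,q1,q2,q3,q4,q5,q7,q8,q9} by δ(·,L) → {q0,q2,q3,q5,q7,q8,q9} and {q1,q4}.
Split {q0,q2,q3,q5,q7,q8,q9} by δ(·,R) → {q3,q5,q7,q8,q9} and {q0,q2}.
The partition is now stable with 4 blocks: {q3,q5,q7,q8,q9} | {q10} | {q1,q4} | {q0,q2}.
q4 and q2 end up in different blocks, so they are distinguishable. For instance, the string 'L' is accepted from only q2.

No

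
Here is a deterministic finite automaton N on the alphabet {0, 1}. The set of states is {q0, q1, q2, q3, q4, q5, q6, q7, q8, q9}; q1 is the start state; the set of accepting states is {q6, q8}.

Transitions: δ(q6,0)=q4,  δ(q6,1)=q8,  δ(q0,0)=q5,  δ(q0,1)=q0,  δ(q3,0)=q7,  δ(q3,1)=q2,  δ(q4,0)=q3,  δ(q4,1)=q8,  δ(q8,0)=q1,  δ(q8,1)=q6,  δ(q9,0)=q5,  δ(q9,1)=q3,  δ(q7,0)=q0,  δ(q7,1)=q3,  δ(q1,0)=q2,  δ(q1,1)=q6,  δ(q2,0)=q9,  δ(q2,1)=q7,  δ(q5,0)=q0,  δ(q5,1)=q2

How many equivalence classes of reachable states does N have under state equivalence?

P0 = {q6,q8} | {q0,q1,q2,q3,q4,q5,q7,q9}.
Split {q0,q1,q2,q3,q4,q5,q7,q9} by δ(·,1) → {q0,q2,q3,q5,q7,q9} and {q1,q4}.
Stable partition: {q6,q8} | {q0,q2,q3,q5,q7,q9} | {q1,q4} — 3 equivalence classes.

3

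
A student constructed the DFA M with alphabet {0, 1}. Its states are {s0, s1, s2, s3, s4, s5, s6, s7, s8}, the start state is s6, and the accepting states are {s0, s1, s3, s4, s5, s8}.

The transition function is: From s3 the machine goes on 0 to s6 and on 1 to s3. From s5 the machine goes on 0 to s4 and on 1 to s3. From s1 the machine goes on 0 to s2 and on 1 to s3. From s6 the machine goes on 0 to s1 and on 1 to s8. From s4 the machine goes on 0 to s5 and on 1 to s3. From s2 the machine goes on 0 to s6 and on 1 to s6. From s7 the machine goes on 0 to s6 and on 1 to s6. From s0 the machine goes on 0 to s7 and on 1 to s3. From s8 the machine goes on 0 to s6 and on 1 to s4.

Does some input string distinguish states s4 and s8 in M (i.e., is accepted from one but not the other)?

States {s0,s7} cannot be reached from the start state, so discard them.
Initial partition by acceptance: {s1,s3,s4,s5,s8} | {s2,s6}.
Refine {s1,s3,s4,s5,s8} on symbol 0: members go to different blocks, giving {s1,s3,s8} and {s4,s5}.
Refine {s1,s3,s8} on symbol 1: members go to different blocks, giving {s1,s3} and {s8}.
On input 0, block {s2,s6} splits into {s2} and {s6}.
Refine {s1,s3} on symbol 0: members go to different blocks, giving {s1} and {s3}.
Stable partition: {s1} | {s2} | {s4,s5} | {s8} | {s6} | {s3} — 6 equivalence classes.
s4 and s8 end up in different blocks, so they are distinguishable. For instance, the string '0' is accepted from only s4.

Yes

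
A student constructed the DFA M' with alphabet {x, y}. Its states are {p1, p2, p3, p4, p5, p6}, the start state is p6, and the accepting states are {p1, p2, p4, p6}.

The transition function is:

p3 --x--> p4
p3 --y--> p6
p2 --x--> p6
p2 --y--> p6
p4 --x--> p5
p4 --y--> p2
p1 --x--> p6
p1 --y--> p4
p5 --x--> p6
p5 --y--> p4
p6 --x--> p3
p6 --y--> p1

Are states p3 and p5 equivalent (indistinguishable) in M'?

All states are reachable from the start state.
Initial partition by acceptance: {p1,p2,p4,p6} | {p3,p5}.
Refine {p1,p2,p4,p6} on symbol x: members go to different blocks, giving {p1,p2} and {p4,p6}.
The partition is now stable with 3 blocks: {p1,p2} | {p3,p5} | {p4,p6}.
p3 and p5 lie in the same block of the stable partition, so they are equivalent — no string distinguishes them.

Yes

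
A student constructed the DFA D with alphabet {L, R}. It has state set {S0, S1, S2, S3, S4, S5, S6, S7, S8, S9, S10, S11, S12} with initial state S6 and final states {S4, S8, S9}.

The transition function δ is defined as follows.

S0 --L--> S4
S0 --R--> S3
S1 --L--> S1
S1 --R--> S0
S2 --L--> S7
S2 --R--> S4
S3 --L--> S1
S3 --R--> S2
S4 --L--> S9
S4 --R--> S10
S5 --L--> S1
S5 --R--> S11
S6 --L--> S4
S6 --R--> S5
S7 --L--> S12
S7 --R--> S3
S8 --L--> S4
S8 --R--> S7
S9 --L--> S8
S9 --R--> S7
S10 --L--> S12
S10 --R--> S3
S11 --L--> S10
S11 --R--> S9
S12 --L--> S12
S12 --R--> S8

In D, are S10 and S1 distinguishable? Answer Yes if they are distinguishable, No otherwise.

Initial partition by acceptance: {S4,S8,S9} | {S0,S1,S2,S3,S5,S6,S7,S10,S11,S12}.
On input L, block {S0,S1,S2,S3,S5,S6,S7,S10,S11,S12} splits into {S1,S2,S3,S5,S7,S10,S11,S12} and {S0,S6}.
On input R, block {S1,S2,S3,S5,S7,S10,S11,S12} splits into {S3,S5,S7,S10} and {S2,S11,S12} and {S1}.
Refine {S3,S5,S7,S10} on symbol L: members go to different blocks, giving {S3,S5} and {S7,S10}.
Split {S2,S11,S12} by δ(·,L) → {S2,S11} and {S12}.
Stable partition: {S4,S8,S9} | {S3,S5} | {S0,S6} | {S2,S11} | {S1} | {S7,S10} | {S12} — 7 equivalence classes.
S10 and S1 end up in different blocks, so they are distinguishable. For instance, the string 'LR' is accepted from only S10.

Yes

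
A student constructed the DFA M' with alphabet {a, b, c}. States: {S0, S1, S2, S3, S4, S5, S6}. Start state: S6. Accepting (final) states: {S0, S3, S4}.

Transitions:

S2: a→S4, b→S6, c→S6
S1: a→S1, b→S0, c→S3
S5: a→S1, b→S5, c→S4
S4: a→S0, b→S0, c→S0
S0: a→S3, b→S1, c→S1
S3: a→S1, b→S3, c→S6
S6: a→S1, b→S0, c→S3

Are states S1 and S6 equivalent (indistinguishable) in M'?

Yes

Reachable states from the start: {S0,S1,S3,S6}. Unreachable: {S2,S4,S5} — drop them.
Initial partition by acceptance: {S0,S3} | {S1,S6}.
Refine {S0,S3} on symbol a: members go to different blocks, giving {S0} and {S3}.
Stable partition: {S0} | {S1,S6} | {S3} — 3 equivalence classes.
S1 and S6 lie in the same block of the stable partition, so they are equivalent — no string distinguishes them.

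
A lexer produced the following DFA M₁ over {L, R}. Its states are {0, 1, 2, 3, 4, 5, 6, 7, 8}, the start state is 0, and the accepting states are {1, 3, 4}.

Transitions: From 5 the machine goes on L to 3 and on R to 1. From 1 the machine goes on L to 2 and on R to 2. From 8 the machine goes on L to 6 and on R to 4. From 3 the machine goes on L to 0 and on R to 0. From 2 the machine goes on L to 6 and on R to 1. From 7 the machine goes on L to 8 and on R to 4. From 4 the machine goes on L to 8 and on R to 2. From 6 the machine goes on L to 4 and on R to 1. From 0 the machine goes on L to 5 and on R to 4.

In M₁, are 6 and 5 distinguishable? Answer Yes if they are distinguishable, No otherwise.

No

States {7} cannot be reached from the start state, so discard them.
Start with accepting vs non-accepting: {1,3,4} | {0,2,5,6,8}.
On input L, block {0,2,5,6,8} splits into {0,2,8} and {5,6}.
Stable partition: {1,3,4} | {0,2,8} | {5,6} — 3 equivalence classes.
6 and 5 lie in the same block of the stable partition, so they are equivalent — no string distinguishes them.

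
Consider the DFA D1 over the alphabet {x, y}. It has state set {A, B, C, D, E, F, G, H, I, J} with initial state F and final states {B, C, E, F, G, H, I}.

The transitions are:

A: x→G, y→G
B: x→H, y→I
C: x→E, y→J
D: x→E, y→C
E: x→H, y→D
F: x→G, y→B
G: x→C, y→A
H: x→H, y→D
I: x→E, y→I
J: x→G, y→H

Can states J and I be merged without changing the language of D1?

Every state is reachable, so we keep all 10.
P0 = {B,C,E,F,G,H,I} | {A,D,J}.
Refine {B,C,E,F,G,H,I} on symbol y: members go to different blocks, giving {C,E,G,H} and {B,F,I}.
Stable partition: {C,E,G,H} | {A,D,J} | {B,F,I} — 3 equivalence classes.
J and I end up in different blocks, so they are distinguishable. For instance, the string 'ε' is accepted from only I.

No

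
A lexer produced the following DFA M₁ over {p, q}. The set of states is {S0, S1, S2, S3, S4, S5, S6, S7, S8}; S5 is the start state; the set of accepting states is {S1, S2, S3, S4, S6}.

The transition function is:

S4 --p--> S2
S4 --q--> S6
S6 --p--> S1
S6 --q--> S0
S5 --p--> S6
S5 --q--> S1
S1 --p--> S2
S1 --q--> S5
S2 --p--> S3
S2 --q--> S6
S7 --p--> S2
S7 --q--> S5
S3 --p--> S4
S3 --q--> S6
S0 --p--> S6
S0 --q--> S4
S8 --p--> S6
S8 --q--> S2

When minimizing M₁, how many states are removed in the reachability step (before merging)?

2

Starting at S5 and following transitions, the reachable set is {S0, S1, S2, S3, S4, S5, S6}. That leaves S7, S8 unreachable — 2 in total.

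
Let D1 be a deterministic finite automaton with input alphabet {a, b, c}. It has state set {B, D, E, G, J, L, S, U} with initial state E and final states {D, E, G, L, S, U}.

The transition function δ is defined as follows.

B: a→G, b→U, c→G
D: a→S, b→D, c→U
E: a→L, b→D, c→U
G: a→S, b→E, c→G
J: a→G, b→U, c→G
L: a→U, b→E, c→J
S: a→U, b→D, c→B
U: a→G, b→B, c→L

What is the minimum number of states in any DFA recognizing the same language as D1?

All states are reachable from the start state.
Start with accepting vs non-accepting: {D,E,G,L,S,U} | {B,J}.
Split {D,E,G,L,S,U} by δ(·,b) → {D,E,G,L,S} and {U}.
Split {D,E,G,L,S} by δ(·,a) → {D,E,G} and {L,S}.
On input c, block {D,E,G} splits into {D,E} and {G}.
The partition is now stable with 5 blocks: {D,E} | {B,J} | {U} | {L,S} | {G}.

5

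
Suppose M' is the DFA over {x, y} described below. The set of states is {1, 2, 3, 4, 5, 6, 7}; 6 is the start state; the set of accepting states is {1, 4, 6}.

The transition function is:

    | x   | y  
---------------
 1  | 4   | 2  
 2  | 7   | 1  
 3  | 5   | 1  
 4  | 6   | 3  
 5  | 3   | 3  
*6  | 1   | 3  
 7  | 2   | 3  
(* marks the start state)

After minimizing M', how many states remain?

3

All states are reachable from the start state.
Initial partition by acceptance: {1,4,6} | {2,3,5,7}.
On input y, block {2,3,5,7} splits into {2,3} and {5,7}.
The partition is now stable with 3 blocks: {1,4,6} | {2,3} | {5,7}.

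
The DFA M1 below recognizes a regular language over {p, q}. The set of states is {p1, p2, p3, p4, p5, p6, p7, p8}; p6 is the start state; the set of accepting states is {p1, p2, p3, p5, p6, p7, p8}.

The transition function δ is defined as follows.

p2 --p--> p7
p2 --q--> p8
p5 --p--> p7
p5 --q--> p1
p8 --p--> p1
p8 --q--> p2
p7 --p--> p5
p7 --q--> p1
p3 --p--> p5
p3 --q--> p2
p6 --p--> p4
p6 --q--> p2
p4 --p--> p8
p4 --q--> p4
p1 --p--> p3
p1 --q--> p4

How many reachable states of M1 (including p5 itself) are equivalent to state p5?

All states are reachable from the start state.
Initial partition by acceptance: {p1,p2,p3,p5,p6,p7,p8} | {p4}.
Split {p1,p2,p3,p5,p6,p7,p8} by δ(·,p) → {p1,p2,p3,p5,p7,p8} and {p6}.
On input q, block {p1,p2,p3,p5,p7,p8} splits into {p2,p3,p5,p7,p8} and {p1}.
On input p, block {p2,p3,p5,p7,p8} splits into {p2,p3,p5,p7} and {p8}.
Refine {p2,p3,p5,p7} on symbol q: members go to different blocks, giving {p5,p7} and {p2} and {p3}.
Stable partition: {p5,p7} | {p4} | {p6} | {p1} | {p8} | {p2} | {p3} — 7 equivalence classes.
State p5 belongs to the block {p5,p7}, which has 2 states.

2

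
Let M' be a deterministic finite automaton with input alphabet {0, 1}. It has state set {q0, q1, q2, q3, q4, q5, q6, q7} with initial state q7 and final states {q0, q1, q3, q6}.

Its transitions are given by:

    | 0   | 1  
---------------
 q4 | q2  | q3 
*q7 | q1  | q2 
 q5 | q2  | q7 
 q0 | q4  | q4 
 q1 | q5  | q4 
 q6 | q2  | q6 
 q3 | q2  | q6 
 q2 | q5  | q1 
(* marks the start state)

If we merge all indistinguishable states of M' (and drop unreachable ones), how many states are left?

Reachable states from the start: {q1,q2,q3,q4,q5,q6,q7}. Unreachable: {q0} — drop them.
P0 = {q1,q3,q6} | {q2,q4,q5,q7}.
Refine {q1,q3,q6} on symbol 1: members go to different blocks, giving {q3,q6} and {q1}.
Refine {q2,q4,q5,q7} on symbol 0: members go to different blocks, giving {q2,q4,q5} and {q7}.
Refine {q2,q4,q5} on symbol 1: members go to different blocks, giving {q2} and {q4} and {q5}.
Stable partition: {q3,q6} | {q2} | {q1} | {q7} | {q4} | {q5} — 6 equivalence classes.

6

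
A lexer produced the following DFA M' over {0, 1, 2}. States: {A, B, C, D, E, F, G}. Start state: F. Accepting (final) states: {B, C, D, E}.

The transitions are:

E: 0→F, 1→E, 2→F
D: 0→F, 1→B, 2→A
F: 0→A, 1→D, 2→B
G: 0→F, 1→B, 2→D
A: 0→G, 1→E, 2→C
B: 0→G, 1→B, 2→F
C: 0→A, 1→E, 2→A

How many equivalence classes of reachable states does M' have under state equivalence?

2

All states are reachable from the start state.
Start with accepting vs non-accepting: {B,C,D,E} | {A,F,G}.
Stable partition: {B,C,D,E} | {A,F,G} — 2 equivalence classes.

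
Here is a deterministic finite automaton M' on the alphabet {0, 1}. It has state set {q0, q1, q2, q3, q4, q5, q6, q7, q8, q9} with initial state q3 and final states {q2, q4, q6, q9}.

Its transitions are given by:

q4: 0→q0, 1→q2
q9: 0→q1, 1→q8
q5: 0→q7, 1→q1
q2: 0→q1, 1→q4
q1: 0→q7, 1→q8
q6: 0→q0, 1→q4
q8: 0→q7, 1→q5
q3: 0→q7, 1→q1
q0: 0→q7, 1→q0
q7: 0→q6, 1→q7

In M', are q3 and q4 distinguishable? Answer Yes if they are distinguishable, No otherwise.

First remove the unreachable states {q9}; 9 states remain.
Initial partition by acceptance: {q2,q4,q6} | {q0,q1,q3,q5,q7,q8}.
Split {q0,q1,q3,q5,q7,q8} by δ(·,0) → {q0,q1,q3,q5,q8} and {q7}.
No further refinement is possible. Final partition (3 blocks): {q2,q4,q6} | {q0,q1,q3,q5,q8} | {q7}.
q3 and q4 end up in different blocks, so they are distinguishable. For instance, the string 'ε' is accepted from only q4.

Yes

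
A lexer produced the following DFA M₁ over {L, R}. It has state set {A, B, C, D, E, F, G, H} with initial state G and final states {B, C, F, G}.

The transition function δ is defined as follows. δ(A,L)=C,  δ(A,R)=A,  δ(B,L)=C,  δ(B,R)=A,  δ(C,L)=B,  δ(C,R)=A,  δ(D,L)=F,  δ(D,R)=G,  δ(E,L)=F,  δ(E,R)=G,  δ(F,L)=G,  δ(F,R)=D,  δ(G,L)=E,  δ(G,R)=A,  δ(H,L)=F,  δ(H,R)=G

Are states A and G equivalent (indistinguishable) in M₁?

First remove the unreachable states {H}; 7 states remain.
Start with accepting vs non-accepting: {B,C,F,G} | {A,D,E}.
On input L, block {B,C,F,G} splits into {B,C,F} and {G}.
Split {B,C,F} by δ(·,L) → {B,C} and {F}.
Refine {A,D,E} on symbol L: members go to different blocks, giving {D,E} and {A}.
No further refinement is possible. Final partition (5 blocks): {B,C} | {D,E} | {G} | {F} | {A}.
A and G end up in different blocks, so they are distinguishable. For instance, the string 'ε' is accepted from only G.

No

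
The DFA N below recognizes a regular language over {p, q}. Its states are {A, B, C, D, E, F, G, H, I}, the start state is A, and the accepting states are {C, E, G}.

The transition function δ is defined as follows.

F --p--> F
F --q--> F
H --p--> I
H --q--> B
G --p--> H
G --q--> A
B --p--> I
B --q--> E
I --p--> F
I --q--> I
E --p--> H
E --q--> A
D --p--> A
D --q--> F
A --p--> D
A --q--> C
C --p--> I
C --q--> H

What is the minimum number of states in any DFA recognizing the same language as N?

7

States {G} cannot be reached from the start state, so discard them.
Initial partition by acceptance: {C,E} | {A,B,D,F,H,I}.
Split {A,B,D,F,H,I} by δ(·,q) → {D,F,H,I} and {A,B}.
Refine {C,E} on symbol q: members go to different blocks, giving {C} and {E}.
Refine {D,F,H,I} on symbol p: members go to different blocks, giving {F,H,I} and {D}.
Split {F,H,I} by δ(·,q) → {F,I} and {H}.
Refine {A,B} on symbol p: members go to different blocks, giving {A} and {B}.
The partition is now stable with 7 blocks: {C} | {F,I} | {A} | {E} | {D} | {H} | {B}.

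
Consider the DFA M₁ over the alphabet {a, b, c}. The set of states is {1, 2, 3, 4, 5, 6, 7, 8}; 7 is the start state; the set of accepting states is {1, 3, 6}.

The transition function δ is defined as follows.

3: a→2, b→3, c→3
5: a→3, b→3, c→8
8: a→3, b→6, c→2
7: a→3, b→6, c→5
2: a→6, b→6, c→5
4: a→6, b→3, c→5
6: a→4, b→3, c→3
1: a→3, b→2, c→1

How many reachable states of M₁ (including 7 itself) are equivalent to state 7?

Reachable states from the start: {2,3,4,5,6,7,8}. Unreachable: {1} — drop them.
Initial partition by acceptance: {3,6} | {2,4,5,7,8}.
Stable partition: {3,6} | {2,4,5,7,8} — 2 equivalence classes.
State 7 belongs to the block {2,4,5,7,8}, which has 5 states.

5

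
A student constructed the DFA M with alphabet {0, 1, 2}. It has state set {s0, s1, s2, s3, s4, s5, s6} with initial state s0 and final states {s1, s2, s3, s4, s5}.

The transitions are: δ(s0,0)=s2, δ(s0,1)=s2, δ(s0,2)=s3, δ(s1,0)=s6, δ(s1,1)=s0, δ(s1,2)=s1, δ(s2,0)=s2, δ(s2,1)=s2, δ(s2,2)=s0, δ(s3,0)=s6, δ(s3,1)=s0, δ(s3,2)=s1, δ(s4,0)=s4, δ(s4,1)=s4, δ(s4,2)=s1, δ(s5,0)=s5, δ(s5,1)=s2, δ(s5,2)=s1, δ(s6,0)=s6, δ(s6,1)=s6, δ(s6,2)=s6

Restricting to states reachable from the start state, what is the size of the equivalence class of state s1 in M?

2

Reachable states from the start: {s0,s1,s2,s3,s6}. Unreachable: {s4,s5} — drop them.
Initial partition by acceptance: {s1,s2,s3} | {s0,s6}.
Split {s1,s2,s3} by δ(·,0) → {s1,s3} and {s2}.
Refine {s0,s6} on symbol 0: members go to different blocks, giving {s0} and {s6}.
The partition is now stable with 4 blocks: {s1,s3} | {s0} | {s2} | {s6}.
The equivalence class containing s1 is {s1,s3}, of size 2.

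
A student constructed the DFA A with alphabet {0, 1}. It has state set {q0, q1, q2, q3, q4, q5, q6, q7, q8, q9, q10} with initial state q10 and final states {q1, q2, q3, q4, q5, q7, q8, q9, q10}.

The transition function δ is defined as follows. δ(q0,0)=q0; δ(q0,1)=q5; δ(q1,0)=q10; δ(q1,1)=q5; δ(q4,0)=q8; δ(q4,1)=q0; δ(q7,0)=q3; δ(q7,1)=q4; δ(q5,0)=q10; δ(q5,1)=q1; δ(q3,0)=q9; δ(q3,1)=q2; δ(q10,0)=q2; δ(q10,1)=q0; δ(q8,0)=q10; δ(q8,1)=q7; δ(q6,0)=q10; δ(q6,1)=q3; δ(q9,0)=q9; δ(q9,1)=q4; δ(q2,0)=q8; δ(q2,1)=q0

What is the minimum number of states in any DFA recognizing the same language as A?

First remove the unreachable states {q6}; 10 states remain.
Start with accepting vs non-accepting: {q1,q2,q3,q4,q5,q7,q8,q9,q10} | {q0}.
Split {q1,q2,q3,q4,q5,q7,q8,q9,q10} by δ(·,1) → {q1,q3,q5,q7,q8,q9} and {q2,q4,q10}.
Split {q1,q3,q5,q7,q8,q9} by δ(·,0) → {q1,q5,q8} and {q3,q7,q9}.
Refine {q1,q5,q8} on symbol 1: members go to different blocks, giving {q1,q5} and {q8}.
On input 0, block {q2,q4,q10} splits into {q2,q4} and {q10}.
Stable partition: {q1,q5} | {q0} | {q2,q4} | {q3,q7,q9} | {q8} | {q10} — 6 equivalence classes.

6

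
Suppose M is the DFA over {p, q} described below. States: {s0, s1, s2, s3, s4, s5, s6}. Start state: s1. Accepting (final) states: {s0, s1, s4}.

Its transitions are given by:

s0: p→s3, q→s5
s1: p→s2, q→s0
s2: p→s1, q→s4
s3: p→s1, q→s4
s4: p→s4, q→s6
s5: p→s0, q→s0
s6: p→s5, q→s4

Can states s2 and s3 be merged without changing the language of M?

Yes

P0 = {s0,s1,s4} | {s2,s3,s5,s6}.
On input p, block {s0,s1,s4} splits into {s0,s1} and {s4}.
On input q, block {s0,s1} splits into {s0} and {s1}.
Split {s2,s3,s5,s6} by δ(·,p) → {s2,s3} and {s5} and {s6}.
Stable partition: {s0} | {s2,s3} | {s4} | {s1} | {s5} | {s6} — 6 equivalence classes.
s2 and s3 lie in the same block of the stable partition, so they are equivalent — no string distinguishes them.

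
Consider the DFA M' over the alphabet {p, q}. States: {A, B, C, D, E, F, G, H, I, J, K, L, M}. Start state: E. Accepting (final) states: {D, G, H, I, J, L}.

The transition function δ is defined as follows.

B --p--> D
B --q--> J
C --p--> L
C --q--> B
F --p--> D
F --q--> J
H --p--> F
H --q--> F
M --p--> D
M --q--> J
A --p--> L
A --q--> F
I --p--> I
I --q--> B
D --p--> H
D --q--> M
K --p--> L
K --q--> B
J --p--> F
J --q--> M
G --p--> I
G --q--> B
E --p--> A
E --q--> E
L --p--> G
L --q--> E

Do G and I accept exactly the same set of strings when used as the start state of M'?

States {C,K} cannot be reached from the start state, so discard them.
Initial partition by acceptance: {D,G,H,I,J,L} | {A,B,E,F,M}.
On input p, block {D,G,H,I,J,L} splits into {D,G,I,L} and {H,J}.
Refine {D,G,I,L} on symbol p: members go to different blocks, giving {G,I,L} and {D}.
On input p, block {A,B,E,F,M} splits into {B,F,M} and {A} and {E}.
Refine {G,I,L} on symbol q: members go to different blocks, giving {G,I} and {L}.
No further refinement is possible. Final partition (7 blocks): {G,I} | {B,F,M} | {H,J} | {D} | {A} | {E} | {L}.
G and I lie in the same block of the stable partition, so they are equivalent — no string distinguishes them.

Yes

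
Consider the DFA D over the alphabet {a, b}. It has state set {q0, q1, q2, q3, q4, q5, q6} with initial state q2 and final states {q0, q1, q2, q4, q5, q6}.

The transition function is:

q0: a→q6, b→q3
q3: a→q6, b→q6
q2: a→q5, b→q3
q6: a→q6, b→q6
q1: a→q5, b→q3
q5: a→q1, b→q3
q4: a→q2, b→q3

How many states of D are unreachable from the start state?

Starting at q2 and following transitions, the reachable set is {q1, q2, q3, q5, q6}. That leaves q0, q4 unreachable — 2 in total.

2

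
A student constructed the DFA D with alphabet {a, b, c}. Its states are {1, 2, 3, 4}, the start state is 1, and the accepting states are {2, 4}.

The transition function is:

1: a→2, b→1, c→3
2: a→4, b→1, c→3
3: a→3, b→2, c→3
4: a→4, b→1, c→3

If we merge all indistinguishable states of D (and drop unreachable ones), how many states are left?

3

Every state is reachable, so we keep all 4.
Initial partition by acceptance: {2,4} | {1,3}.
On input a, block {1,3} splits into {1} and {3}.
No further refinement is possible. Final partition (3 blocks): {2,4} | {1} | {3}.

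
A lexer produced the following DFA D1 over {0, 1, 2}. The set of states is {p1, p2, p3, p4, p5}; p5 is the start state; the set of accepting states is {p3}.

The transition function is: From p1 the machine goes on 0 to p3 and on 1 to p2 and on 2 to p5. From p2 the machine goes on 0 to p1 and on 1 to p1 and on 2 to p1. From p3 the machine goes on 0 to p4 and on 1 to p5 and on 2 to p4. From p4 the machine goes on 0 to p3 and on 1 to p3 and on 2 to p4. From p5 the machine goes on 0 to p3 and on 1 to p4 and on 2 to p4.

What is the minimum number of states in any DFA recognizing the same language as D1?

States {p1,p2} cannot be reached from the start state, so discard them.
P0 = {p3} | {p4,p5}.
On input 1, block {p4,p5} splits into {p4} and {p5}.
The partition is now stable with 3 blocks: {p3} | {p4} | {p5}.

3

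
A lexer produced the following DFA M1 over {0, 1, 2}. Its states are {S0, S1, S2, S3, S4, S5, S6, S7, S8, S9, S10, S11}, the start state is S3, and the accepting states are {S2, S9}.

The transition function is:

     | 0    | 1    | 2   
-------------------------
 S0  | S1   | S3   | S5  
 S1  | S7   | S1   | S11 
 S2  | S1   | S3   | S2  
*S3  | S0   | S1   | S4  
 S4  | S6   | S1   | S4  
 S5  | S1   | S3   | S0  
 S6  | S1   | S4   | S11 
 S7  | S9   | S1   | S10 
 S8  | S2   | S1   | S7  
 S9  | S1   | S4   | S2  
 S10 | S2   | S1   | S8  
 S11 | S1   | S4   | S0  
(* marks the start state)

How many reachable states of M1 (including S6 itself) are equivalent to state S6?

Every state is reachable, so we keep all 12.
P0 = {S2,S9} | {S0,S1,S3,S4,S5,S6,S7,S8,S10,S11}.
Refine {S0,S1,S3,S4,S5,S6,S7,S8,S10,S11} on symbol 0: members go to different blocks, giving {S0,S1,S3,S4,S5,S6,S11} and {S7,S8,S10}.
Split {S0,S1,S3,S4,S5,S6,S11} by δ(·,0) → {S0,S3,S4,S5,S6,S11} and {S1}.
Split {S0,S3,S4,S5,S6,S11} by δ(·,0) → {S0,S5,S6,S11} and {S3,S4}.
Stable partition: {S2,S9} | {S0,S5,S6,S11} | {S7,S8,S10} | {S1} | {S3,S4} — 5 equivalence classes.
State S6 belongs to the block {S0,S5,S6,S11}, which has 4 states.

4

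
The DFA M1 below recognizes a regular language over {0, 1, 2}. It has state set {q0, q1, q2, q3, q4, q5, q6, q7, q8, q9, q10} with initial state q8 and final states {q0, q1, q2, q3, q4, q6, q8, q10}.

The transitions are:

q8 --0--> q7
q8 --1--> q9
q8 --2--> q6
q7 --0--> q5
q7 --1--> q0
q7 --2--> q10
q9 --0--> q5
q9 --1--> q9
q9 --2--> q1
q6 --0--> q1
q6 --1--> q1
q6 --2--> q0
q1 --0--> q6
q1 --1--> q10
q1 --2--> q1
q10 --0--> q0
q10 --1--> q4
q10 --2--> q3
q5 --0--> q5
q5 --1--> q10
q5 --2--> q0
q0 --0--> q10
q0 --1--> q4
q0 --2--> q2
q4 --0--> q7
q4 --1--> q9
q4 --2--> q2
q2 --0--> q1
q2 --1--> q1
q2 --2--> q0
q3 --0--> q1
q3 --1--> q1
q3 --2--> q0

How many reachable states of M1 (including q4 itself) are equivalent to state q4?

Start with accepting vs non-accepting: {q0,q1,q2,q3,q4,q6,q8,q10} | {q5,q7,q9}.
On input 0, block {q0,q1,q2,q3,q4,q6,q8,q10} splits into {q0,q1,q2,q3,q6,q10} and {q4,q8}.
On input 1, block {q0,q1,q2,q3,q6,q10} splits into {q1,q2,q3,q6} and {q0,q10}.
Refine {q1,q2,q3,q6} on symbol 1: members go to different blocks, giving {q2,q3,q6} and {q1}.
Refine {q5,q7,q9} on symbol 1: members go to different blocks, giving {q5,q7} and {q9}.
The partition is now stable with 6 blocks: {q2,q3,q6} | {q5,q7} | {q4,q8} | {q0,q10} | {q1} | {q9}.
The equivalence class containing q4 is {q4,q8}, of size 2.

2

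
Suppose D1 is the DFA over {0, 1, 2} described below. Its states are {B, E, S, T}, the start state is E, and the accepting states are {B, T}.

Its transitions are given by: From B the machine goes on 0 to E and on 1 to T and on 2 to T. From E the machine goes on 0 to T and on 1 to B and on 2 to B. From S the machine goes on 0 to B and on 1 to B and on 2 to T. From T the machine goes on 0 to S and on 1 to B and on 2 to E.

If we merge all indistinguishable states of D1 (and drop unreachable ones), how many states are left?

All states are reachable from the start state.
P0 = {B,T} | {E,S}.
Refine {B,T} on symbol 2: members go to different blocks, giving {T} and {B}.
Split {E,S} by δ(·,0) → {E} and {S}.
The partition is now stable with 4 blocks: {T} | {E} | {B} | {S}.

4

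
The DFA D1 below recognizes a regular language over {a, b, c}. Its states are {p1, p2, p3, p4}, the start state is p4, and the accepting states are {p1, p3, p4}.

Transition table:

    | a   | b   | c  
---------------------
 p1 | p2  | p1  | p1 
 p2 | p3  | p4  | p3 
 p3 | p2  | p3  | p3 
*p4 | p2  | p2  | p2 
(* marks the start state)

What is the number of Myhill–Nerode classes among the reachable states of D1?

3

States {p1} cannot be reached from the start state, so discard them.
Initial partition by acceptance: {p3,p4} | {p2}.
Refine {p3,p4} on symbol b: members go to different blocks, giving {p3} and {p4}.
Stable partition: {p3} | {p2} | {p4} — 3 equivalence classes.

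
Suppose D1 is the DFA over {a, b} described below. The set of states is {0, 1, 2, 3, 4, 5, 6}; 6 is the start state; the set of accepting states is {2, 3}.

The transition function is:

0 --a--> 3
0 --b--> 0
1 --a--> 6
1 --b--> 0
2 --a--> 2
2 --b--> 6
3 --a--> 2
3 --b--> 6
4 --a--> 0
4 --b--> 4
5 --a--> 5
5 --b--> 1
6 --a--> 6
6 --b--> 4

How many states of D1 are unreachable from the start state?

2

Starting at 6 and following transitions, the reachable set is {0, 2, 3, 4, 6}. That leaves 1, 5 unreachable — 2 in total.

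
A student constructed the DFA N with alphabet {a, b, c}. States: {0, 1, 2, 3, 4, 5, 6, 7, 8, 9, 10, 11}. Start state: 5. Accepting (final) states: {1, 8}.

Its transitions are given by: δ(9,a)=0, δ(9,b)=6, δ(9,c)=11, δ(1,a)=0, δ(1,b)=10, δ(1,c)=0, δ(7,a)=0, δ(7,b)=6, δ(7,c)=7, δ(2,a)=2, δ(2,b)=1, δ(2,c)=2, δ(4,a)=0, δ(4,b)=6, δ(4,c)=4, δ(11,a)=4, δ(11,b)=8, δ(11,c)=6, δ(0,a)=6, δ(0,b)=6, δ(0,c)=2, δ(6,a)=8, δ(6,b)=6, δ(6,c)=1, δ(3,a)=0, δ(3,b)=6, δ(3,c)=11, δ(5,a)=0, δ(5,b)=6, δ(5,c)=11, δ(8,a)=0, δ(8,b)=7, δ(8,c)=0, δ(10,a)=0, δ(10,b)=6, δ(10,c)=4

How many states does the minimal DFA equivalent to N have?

Reachable states from the start: {0,1,2,4,5,6,7,8,10,11}. Unreachable: {3,9} — drop them.
Start with accepting vs non-accepting: {1,8} | {0,2,4,5,6,7,10,11}.
Refine {0,2,4,5,6,7,10,11} on symbol a: members go to different blocks, giving {0,2,4,5,7,10,11} and {6}.
On input a, block {0,2,4,5,7,10,11} splits into {2,4,5,7,10,11} and {0}.
Split {2,4,5,7,10,11} by δ(·,a) → {4,5,7,10} and {2,11}.
On input c, block {4,5,7,10} splits into {4,7,10} and {5}.
Split {2,11} by δ(·,a) → {2} and {11}.
The partition is now stable with 7 blocks: {1,8} | {4,7,10} | {6} | {0} | {2} | {5} | {11}.

7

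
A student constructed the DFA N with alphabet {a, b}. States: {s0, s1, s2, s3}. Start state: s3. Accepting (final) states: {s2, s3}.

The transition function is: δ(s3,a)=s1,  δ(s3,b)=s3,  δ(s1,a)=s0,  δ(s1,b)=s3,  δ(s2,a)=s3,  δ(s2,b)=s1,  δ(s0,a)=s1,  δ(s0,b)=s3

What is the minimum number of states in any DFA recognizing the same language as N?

2

Reachable states from the start: {s0,s1,s3}. Unreachable: {s2} — drop them.
Start with accepting vs non-accepting: {s3} | {s0,s1}.
The partition is now stable with 2 blocks: {s3} | {s0,s1}.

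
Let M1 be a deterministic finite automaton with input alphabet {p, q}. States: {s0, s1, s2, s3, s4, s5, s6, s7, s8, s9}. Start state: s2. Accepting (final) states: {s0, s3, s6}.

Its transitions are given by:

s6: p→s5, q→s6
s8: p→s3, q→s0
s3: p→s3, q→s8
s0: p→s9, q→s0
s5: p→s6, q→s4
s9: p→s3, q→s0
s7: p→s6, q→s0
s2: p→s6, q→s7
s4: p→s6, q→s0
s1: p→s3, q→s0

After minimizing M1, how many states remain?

6

Reachable states from the start: {s0,s2,s3,s4,s5,s6,s7,s8,s9}. Unreachable: {s1} — drop them.
Start with accepting vs non-accepting: {s0,s3,s6} | {s2,s4,s5,s7,s8,s9}.
Refine {s0,s3,s6} on symbol p: members go to different blocks, giving {s0,s6} and {s3}.
Split {s2,s4,s5,s7,s8,s9} by δ(·,p) → {s2,s4,s5,s7} and {s8,s9}.
On input p, block {s0,s6} splits into {s0} and {s6}.
On input q, block {s2,s4,s5,s7} splits into {s2,s5} and {s4,s7}.
Stable partition: {s0} | {s2,s5} | {s3} | {s8,s9} | {s6} | {s4,s7} — 6 equivalence classes.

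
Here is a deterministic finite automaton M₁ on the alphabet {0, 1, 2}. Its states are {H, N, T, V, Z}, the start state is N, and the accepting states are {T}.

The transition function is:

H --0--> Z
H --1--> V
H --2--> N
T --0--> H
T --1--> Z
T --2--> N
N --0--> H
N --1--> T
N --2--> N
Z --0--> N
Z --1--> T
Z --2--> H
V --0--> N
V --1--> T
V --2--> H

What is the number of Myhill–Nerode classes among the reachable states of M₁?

Every state is reachable, so we keep all 5.
Start with accepting vs non-accepting: {T} | {H,N,V,Z}.
Refine {H,N,V,Z} on symbol 1: members go to different blocks, giving {N,V,Z} and {H}.
Refine {N,V,Z} on symbol 0: members go to different blocks, giving {V,Z} and {N}.
Stable partition: {T} | {V,Z} | {H} | {N} — 4 equivalence classes.

4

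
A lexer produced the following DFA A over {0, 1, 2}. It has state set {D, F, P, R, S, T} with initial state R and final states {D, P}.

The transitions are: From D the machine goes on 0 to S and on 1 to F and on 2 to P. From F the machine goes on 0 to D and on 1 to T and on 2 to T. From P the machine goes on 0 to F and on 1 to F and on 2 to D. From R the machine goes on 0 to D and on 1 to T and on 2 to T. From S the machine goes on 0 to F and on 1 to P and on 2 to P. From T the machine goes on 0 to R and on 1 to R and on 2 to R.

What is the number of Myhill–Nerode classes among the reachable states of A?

5

All states are reachable from the start state.
Initial partition by acceptance: {D,P} | {F,R,S,T}.
Refine {F,R,S,T} on symbol 0: members go to different blocks, giving {S,T} and {F,R}.
Refine {D,P} on symbol 0: members go to different blocks, giving {D} and {P}.
On input 1, block {S,T} splits into {T} and {S}.
No further refinement is possible. Final partition (5 blocks): {D} | {T} | {F,R} | {P} | {S}.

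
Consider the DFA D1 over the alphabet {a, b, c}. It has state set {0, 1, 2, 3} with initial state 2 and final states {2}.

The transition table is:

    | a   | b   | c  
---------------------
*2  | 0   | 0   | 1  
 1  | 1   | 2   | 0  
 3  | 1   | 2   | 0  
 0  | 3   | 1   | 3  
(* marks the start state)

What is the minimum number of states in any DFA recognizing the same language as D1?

3

All states are reachable from the start state.
Start with accepting vs non-accepting: {2} | {0,1,3}.
On input b, block {0,1,3} splits into {1,3} and {0}.
The partition is now stable with 3 blocks: {2} | {1,3} | {0}.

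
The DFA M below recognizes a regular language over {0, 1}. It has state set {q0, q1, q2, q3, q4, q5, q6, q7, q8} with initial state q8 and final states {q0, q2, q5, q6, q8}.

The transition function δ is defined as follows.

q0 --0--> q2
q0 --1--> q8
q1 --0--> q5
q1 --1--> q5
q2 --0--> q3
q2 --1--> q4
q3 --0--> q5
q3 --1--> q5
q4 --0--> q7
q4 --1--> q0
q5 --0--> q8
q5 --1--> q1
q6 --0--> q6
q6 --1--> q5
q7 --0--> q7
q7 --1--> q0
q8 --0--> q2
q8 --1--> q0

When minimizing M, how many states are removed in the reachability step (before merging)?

BFS from q8 reaches {q0, q1, q2, q3, q4, q5, q7, q8}; the 1 state(s) q6 are never visited.

1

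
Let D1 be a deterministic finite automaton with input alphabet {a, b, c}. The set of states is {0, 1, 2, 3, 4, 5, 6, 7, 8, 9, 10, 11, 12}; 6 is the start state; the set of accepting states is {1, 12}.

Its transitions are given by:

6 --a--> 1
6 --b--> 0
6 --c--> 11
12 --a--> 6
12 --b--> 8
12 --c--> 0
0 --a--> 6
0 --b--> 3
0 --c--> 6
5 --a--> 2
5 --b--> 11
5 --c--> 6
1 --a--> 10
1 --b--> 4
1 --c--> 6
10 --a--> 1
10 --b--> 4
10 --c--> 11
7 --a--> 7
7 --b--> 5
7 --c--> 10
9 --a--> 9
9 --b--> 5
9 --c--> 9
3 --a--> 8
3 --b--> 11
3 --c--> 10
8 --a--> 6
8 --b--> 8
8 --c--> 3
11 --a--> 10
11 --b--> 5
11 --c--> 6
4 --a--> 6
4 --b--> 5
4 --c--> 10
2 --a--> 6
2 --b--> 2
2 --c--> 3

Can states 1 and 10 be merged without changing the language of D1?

States {7,9,12} cannot be reached from the start state, so discard them.
Start with accepting vs non-accepting: {1} | {0,2,3,4,5,6,8,10,11}.
Refine {0,2,3,4,5,6,8,10,11} on symbol a: members go to different blocks, giving {0,2,3,4,5,8,11} and {6,10}.
Split {0,2,3,4,5,8,11} by δ(·,a) → {0,2,4,8,11} and {3,5}.
Split {0,2,4,8,11} by δ(·,b) → {0,4,11} and {2,8}.
The partition is now stable with 5 blocks: {1} | {0,4,11} | {6,10} | {3,5} | {2,8}.
1 and 10 end up in different blocks, so they are distinguishable. For instance, the string 'ε' is accepted from only 1.

No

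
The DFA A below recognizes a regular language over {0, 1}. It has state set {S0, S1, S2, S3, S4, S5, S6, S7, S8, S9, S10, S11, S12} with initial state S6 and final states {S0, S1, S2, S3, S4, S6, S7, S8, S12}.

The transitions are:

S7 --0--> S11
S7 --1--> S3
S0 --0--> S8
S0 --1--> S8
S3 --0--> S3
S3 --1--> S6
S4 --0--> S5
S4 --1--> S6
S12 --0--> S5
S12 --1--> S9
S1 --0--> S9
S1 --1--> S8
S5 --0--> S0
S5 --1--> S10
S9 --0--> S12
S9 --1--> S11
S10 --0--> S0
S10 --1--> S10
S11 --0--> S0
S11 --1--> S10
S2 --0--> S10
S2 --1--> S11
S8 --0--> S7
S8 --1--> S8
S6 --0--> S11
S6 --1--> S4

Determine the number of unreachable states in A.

4

BFS from S6 reaches {S0, S3, S4, S5, S6, S7, S8, S10, S11}; the 4 state(s) S1, S2, S9, S12 are never visited.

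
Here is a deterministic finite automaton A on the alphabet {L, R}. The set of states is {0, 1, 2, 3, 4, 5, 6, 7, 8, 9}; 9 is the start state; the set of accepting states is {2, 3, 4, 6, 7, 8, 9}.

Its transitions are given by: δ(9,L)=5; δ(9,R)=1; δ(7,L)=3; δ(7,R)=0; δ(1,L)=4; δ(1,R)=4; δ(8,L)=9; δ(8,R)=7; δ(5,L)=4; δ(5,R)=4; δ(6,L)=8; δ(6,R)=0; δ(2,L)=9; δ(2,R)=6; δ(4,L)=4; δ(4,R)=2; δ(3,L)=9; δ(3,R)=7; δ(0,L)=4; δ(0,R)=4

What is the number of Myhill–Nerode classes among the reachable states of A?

Initial partition by acceptance: {2,3,4,6,7,8,9} | {0,1,5}.
Split {2,3,4,6,7,8,9} by δ(·,L) → {2,3,4,6,7,8} and {9}.
Refine {2,3,4,6,7,8} on symbol L: members go to different blocks, giving {2,3,8} and {4,6,7}.
Refine {4,6,7} on symbol L: members go to different blocks, giving {6,7} and {4}.
No further refinement is possible. Final partition (5 blocks): {2,3,8} | {0,1,5} | {9} | {6,7} | {4}.

5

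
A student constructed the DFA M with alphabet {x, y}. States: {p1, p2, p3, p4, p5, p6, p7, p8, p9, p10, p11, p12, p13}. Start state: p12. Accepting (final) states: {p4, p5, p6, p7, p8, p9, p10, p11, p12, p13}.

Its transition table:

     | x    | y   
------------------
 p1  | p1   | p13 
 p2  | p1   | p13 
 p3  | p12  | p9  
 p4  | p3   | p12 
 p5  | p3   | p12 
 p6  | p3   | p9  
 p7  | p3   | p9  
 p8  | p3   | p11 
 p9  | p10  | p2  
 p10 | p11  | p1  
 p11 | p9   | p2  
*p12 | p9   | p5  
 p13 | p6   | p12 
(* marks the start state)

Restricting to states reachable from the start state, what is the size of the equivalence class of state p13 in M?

States {p4,p7,p8} cannot be reached from the start state, so discard them.
Initial partition by acceptance: {p5,p6,p9,p10,p11,p12,p13} | {p1,p2,p3}.
Split {p5,p6,p9,p10,p11,p12,p13} by δ(·,x) → {p9,p10,p11,p12,p13} and {p5,p6}.
Refine {p9,p10,p11,p12,p13} on symbol x: members go to different blocks, giving {p9,p10,p11,p12} and {p13}.
Split {p9,p10,p11,p12} by δ(·,y) → {p9,p10,p11} and {p12}.
Split {p1,p2,p3} by δ(·,x) → {p1,p2} and {p3}.
Refine {p5,p6} on symbol y: members go to different blocks, giving {p5} and {p6}.
The partition is now stable with 7 blocks: {p9,p10,p11} | {p1,p2} | {p5} | {p13} | {p12} | {p3} | {p6}.
The equivalence class containing p13 is {p13}, of size 1.

1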